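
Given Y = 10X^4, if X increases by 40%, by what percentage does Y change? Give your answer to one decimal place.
284.2%

For Y = 10X^4:
If X → X(1 + 0.4)
Then Y → Y · (1 + 0.4)^4
     = Y · 3.8416

Percentage change = ((1 + 0.4)^4 − 1) × 100% ≈ 284.2%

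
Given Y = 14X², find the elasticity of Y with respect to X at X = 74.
Elasticity = 2

Elasticity = (dY/dX) · (X/Y)

dY/dX = 28·X
At X = 74: dY/dX = 2072, Y = 76664

Elasticity = 2072 · (74 / 76664) = 2

Interpretation: for a small percentage change in X, the percentage change in Y is approximately 2.00 times as large.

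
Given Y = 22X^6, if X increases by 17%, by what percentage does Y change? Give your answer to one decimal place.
156.5%

For Y = 22X^6:
If X → X(1 + 0.17)
Then Y → Y · (1 + 0.17)^6
     ≈ Y · 2.5652

Percentage change = ((1 + 0.17)^6 − 1) × 100% ≈ 156.5%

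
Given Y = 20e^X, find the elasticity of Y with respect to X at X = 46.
Elasticity = 46

Elasticity = (dY/dX) · (X/Y)

dY/dX = 20·e^X
At X = 46: dY/dX = 20·e^46, Y = 20·e^46

Elasticity = (20·e^46) · (46 / (20·e^46)) = 46

Interpretation: for a small percentage change in X, the percentage change in Y is approximately 46.00 times as large.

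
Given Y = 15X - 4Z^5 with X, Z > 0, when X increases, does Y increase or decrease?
Y increases

Taking the partial derivative:
∂Y/∂X = 15

∂Y/∂X = 15 > 0 (assuming positive values)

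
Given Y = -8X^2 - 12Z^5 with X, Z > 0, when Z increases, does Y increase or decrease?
Y decreases

Taking the partial derivative:
∂Y/∂Z = -60Z^4

∂Y/∂Z = -60Z^4 < 0 (assuming positive values)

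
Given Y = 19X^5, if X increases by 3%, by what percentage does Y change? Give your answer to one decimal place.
15.9%

For Y = 19X^5:
If X → X(1 + 0.03)
Then Y → Y · (1 + 0.03)^5
     ≈ Y · 1.1593

Percentage change = ((1 + 0.03)^5 − 1) × 100% ≈ 15.9%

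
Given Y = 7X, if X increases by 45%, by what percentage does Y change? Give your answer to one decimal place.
45.0%

For Y = 7X:
If X → X(1 + 0.45)
Then Y → Y · (1 + 0.45)^1
     = Y · 1.4500

Percentage change = ((1 + 0.45)^1 − 1) × 100% = 45.0%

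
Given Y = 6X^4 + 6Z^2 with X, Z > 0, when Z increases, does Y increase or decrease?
Y increases

Taking the partial derivative:
∂Y/∂Z = 12Z

∂Y/∂Z = 12Z > 0 (assuming positive values)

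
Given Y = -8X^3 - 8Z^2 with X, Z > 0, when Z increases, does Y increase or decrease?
Y decreases

Taking the partial derivative:
∂Y/∂Z = -16Z

∂Y/∂Z = -16Z < 0 (assuming positive values)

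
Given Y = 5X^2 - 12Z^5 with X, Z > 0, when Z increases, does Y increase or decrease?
Y decreases

Taking the partial derivative:
∂Y/∂Z = -60Z^4

∂Y/∂Z = -60Z^4 < 0 (assuming positive values)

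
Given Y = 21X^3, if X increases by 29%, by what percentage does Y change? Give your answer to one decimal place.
114.7%

For Y = 21X^3:
If X → X(1 + 0.29)
Then Y → Y · (1 + 0.29)^3
     ≈ Y · 2.1467

Percentage change = ((1 + 0.29)^3 − 1) × 100% ≈ 114.7%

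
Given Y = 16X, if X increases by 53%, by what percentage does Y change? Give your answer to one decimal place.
53.0%

For Y = 16X:
If X → X(1 + 0.53)
Then Y → Y · (1 + 0.53)^1
     = Y · 1.5300

Percentage change = ((1 + 0.53)^1 − 1) × 100% = 53.0%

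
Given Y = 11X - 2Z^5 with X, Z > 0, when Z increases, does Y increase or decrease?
Y decreases

Taking the partial derivative:
∂Y/∂Z = -10Z^4

∂Y/∂Z = -10Z^4 < 0 (assuming positive values)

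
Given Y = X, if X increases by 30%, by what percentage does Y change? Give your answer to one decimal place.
30.0%

For Y = X:
If X → X(1 + 0.3)
Then Y → Y · (1 + 0.3)^1
     = Y · 1.3000

Percentage change = ((1 + 0.3)^1 − 1) × 100% = 30.0%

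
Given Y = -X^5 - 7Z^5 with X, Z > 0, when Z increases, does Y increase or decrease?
Y decreases

Taking the partial derivative:
∂Y/∂Z = -35Z^4

∂Y/∂Z = -35Z^4 < 0 (assuming positive values)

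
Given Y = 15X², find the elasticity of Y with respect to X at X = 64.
Elasticity = 2

Elasticity = (dY/dX) · (X/Y)

dY/dX = 30·X
At X = 64: dY/dX = 1920, Y = 61440

Elasticity = 1920 · (64 / 61440) = 2

Interpretation: for a small percentage change in X, the percentage change in Y is approximately 2.00 times as large.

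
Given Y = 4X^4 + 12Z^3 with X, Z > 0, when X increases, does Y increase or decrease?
Y increases

Taking the partial derivative:
∂Y/∂X = 16X^3

∂Y/∂X = 16X^3 > 0 (assuming positive values)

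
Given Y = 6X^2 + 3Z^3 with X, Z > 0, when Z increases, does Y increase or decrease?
Y increases

Taking the partial derivative:
∂Y/∂Z = 9Z^2

∂Y/∂Z = 9Z^2 > 0 (assuming positive values)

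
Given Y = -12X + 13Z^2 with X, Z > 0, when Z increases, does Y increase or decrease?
Y increases

Taking the partial derivative:
∂Y/∂Z = 26Z

∂Y/∂Z = 26Z > 0 (assuming positive values)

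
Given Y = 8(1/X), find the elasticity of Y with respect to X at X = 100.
Elasticity = -1

Elasticity = (dY/dX) · (X/Y)

dY/dX = -8/X²
At X = 100: dY/dX = -1/1250, Y = 2/25

Elasticity = (-1/1250) · (100 / (2/25)) = -1

Interpretation: for a small percentage change in X, the percentage change in Y is approximately -1.00 times as large.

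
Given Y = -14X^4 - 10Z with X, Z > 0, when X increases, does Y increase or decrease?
Y decreases

Taking the partial derivative:
∂Y/∂X = -56X^3

∂Y/∂X = -56X^3 < 0 (assuming positive values)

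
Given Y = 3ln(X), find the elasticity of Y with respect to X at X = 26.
Elasticity = 1/ln(26) ≈ 0.3069

Elasticity = (dY/dX) · (X/Y)

dY/dX = 3/X
At X = 26: dY/dX = 3/26, Y = 3·ln(26)

Elasticity = (3/26) · (26 / (3·ln(26))) = 1/ln(26) ≈ 0.3069

Interpretation: for a small percentage change in X, the percentage change in Y is approximately 0.31 times as large.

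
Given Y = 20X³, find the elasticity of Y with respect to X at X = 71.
Elasticity = 3

Elasticity = (dY/dX) · (X/Y)

dY/dX = 60·X²
At X = 71: dY/dX = 302460, Y = 7158220

Elasticity = 302460 · (71 / 7158220) = 3

Interpretation: for a small percentage change in X, the percentage change in Y is approximately 3.00 times as large.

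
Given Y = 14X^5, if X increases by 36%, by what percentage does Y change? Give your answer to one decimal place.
365.3%

For Y = 14X^5:
If X → X(1 + 0.36)
Then Y → Y · (1 + 0.36)^5
     ≈ Y · 4.6526

Percentage change = ((1 + 0.36)^5 − 1) × 100% ≈ 365.3%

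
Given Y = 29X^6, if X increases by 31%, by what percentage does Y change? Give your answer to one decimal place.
405.4%

For Y = 29X^6:
If X → X(1 + 0.31)
Then Y → Y · (1 + 0.31)^6
     ≈ Y · 5.0539

Percentage change = ((1 + 0.31)^6 − 1) × 100% ≈ 405.4%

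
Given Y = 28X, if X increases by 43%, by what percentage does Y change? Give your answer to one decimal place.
43.0%

For Y = 28X:
If X → X(1 + 0.43)
Then Y → Y · (1 + 0.43)^1
     = Y · 1.4300

Percentage change = ((1 + 0.43)^1 − 1) × 100% = 43.0%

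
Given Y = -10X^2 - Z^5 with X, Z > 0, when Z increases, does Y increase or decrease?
Y decreases

Taking the partial derivative:
∂Y/∂Z = -5Z^4

∂Y/∂Z = -5Z^4 < 0 (assuming positive values)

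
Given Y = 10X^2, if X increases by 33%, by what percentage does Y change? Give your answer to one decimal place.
76.9%

For Y = 10X^2:
If X → X(1 + 0.33)
Then Y → Y · (1 + 0.33)^2
     = Y · 1.7689

Percentage change = ((1 + 0.33)^2 − 1) × 100% ≈ 76.9%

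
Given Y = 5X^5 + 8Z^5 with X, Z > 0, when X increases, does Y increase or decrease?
Y increases

Taking the partial derivative:
∂Y/∂X = 25X^4

∂Y/∂X = 25X^4 > 0 (assuming positive values)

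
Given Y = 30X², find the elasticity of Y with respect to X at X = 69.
Elasticity = 2

Elasticity = (dY/dX) · (X/Y)

dY/dX = 60·X
At X = 69: dY/dX = 4140, Y = 142830

Elasticity = 4140 · (69 / 142830) = 2

Interpretation: for a small percentage change in X, the percentage change in Y is approximately 2.00 times as large.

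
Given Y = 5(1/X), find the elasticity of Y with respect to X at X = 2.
Elasticity = -1

Elasticity = (dY/dX) · (X/Y)

dY/dX = -5/X²
At X = 2: dY/dX = -5/4, Y = 5/2

Elasticity = (-5/4) · (2 / (5/2)) = -1

Interpretation: for a small percentage change in X, the percentage change in Y is approximately -1.00 times as large.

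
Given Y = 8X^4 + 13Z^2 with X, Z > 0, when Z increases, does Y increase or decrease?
Y increases

Taking the partial derivative:
∂Y/∂Z = 26Z

∂Y/∂Z = 26Z > 0 (assuming positive values)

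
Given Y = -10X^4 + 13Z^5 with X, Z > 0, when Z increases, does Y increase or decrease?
Y increases

Taking the partial derivative:
∂Y/∂Z = 65Z^4

∂Y/∂Z = 65Z^4 > 0 (assuming positive values)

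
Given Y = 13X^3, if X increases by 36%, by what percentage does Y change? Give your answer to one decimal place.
151.5%

For Y = 13X^3:
If X → X(1 + 0.36)
Then Y → Y · (1 + 0.36)^3
     ≈ Y · 2.5155

Percentage change = ((1 + 0.36)^3 − 1) × 100% ≈ 151.5%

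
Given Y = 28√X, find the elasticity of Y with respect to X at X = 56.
Elasticity = 1/2

Elasticity = (dY/dX) · (X/Y)

dY/dX = 14/√X
At X = 56: dY/dX = √14/2, Y = 56·√14

Elasticity = (√14/2) · (56 / (56·√14)) = 1/2

Interpretation: for a small percentage change in X, the percentage change in Y is approximately 0.50 times as large.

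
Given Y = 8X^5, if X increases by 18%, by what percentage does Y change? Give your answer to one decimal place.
128.8%

For Y = 8X^5:
If X → X(1 + 0.18)
Then Y → Y · (1 + 0.18)^5
     ≈ Y · 2.2878

Percentage change = ((1 + 0.18)^5 − 1) × 100% ≈ 128.8%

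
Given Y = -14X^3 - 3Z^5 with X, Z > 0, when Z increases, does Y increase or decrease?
Y decreases

Taking the partial derivative:
∂Y/∂Z = -15Z^4

∂Y/∂Z = -15Z^4 < 0 (assuming positive values)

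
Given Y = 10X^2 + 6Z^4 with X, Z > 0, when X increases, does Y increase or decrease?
Y increases

Taking the partial derivative:
∂Y/∂X = 20X

∂Y/∂X = 20X > 0 (assuming positive values)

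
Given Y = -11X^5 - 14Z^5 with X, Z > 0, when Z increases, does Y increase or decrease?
Y decreases

Taking the partial derivative:
∂Y/∂Z = -70Z^4

∂Y/∂Z = -70Z^4 < 0 (assuming positive values)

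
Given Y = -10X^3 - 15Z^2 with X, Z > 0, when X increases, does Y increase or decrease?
Y decreases

Taking the partial derivative:
∂Y/∂X = -30X^2

∂Y/∂X = -30X^2 < 0 (assuming positive values)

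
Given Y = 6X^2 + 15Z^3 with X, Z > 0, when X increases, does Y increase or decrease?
Y increases

Taking the partial derivative:
∂Y/∂X = 12X

∂Y/∂X = 12X > 0 (assuming positive values)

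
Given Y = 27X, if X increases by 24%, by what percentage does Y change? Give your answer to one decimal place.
24.0%

For Y = 27X:
If X → X(1 + 0.24)
Then Y → Y · (1 + 0.24)^1
     = Y · 1.2400

Percentage change = ((1 + 0.24)^1 − 1) × 100% = 24.0%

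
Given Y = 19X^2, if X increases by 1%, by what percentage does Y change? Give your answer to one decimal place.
2.0%

For Y = 19X^2:
If X → X(1 + 0.01)
Then Y → Y · (1 + 0.01)^2
     = Y · 1.0201

Percentage change = ((1 + 0.01)^2 − 1) × 100% ≈ 2.0%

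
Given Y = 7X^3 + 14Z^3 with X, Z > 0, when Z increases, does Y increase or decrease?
Y increases

Taking the partial derivative:
∂Y/∂Z = 42Z^2

∂Y/∂Z = 42Z^2 > 0 (assuming positive values)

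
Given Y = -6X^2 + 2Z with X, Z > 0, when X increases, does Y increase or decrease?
Y decreases

Taking the partial derivative:
∂Y/∂X = -12X

∂Y/∂X = -12X < 0 (assuming positive values)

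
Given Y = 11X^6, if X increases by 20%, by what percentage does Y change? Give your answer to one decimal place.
198.6%

For Y = 11X^6:
If X → X(1 + 0.2)
Then Y → Y · (1 + 0.2)^6
     ≈ Y · 2.9860

Percentage change = ((1 + 0.2)^6 − 1) × 100% ≈ 198.6%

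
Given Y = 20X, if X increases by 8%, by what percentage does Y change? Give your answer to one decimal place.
8.0%

For Y = 20X:
If X → X(1 + 0.08)
Then Y → Y · (1 + 0.08)^1
     = Y · 1.0800

Percentage change = ((1 + 0.08)^1 − 1) × 100% = 8.0%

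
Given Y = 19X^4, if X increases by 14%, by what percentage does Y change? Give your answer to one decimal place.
68.9%

For Y = 19X^4:
If X → X(1 + 0.14)
Then Y → Y · (1 + 0.14)^4
     ≈ Y · 1.6890

Percentage change = ((1 + 0.14)^4 − 1) × 100% ≈ 68.9%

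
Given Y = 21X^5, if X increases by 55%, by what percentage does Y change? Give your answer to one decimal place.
794.7%

For Y = 21X^5:
If X → X(1 + 0.55)
Then Y → Y · (1 + 0.55)^5
     ≈ Y · 8.9466

Percentage change = ((1 + 0.55)^5 − 1) × 100% ≈ 794.7%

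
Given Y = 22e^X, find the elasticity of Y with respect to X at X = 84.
Elasticity = 84

Elasticity = (dY/dX) · (X/Y)

dY/dX = 22·e^X
At X = 84: dY/dX = 22·e^84, Y = 22·e^84

Elasticity = (22·e^84) · (84 / (22·e^84)) = 84

Interpretation: for a small percentage change in X, the percentage change in Y is approximately 84.00 times as large.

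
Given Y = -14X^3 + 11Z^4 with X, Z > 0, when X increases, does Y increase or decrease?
Y decreases

Taking the partial derivative:
∂Y/∂X = -42X^2

∂Y/∂X = -42X^2 < 0 (assuming positive values)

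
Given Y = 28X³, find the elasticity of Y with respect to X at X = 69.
Elasticity = 3

Elasticity = (dY/dX) · (X/Y)

dY/dX = 84·X²
At X = 69: dY/dX = 399924, Y = 9198252

Elasticity = 399924 · (69 / 9198252) = 3

Interpretation: for a small percentage change in X, the percentage change in Y is approximately 3.00 times as large.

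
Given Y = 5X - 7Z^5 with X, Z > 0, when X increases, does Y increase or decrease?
Y increases

Taking the partial derivative:
∂Y/∂X = 5

∂Y/∂X = 5 > 0 (assuming positive values)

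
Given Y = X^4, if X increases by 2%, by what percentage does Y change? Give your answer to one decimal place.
8.2%

For Y = X^4:
If X → X(1 + 0.02)
Then Y → Y · (1 + 0.02)^4
     ≈ Y · 1.0824

Percentage change = ((1 + 0.02)^4 − 1) × 100% ≈ 8.2%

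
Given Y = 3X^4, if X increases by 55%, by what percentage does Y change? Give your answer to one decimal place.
477.2%

For Y = 3X^4:
If X → X(1 + 0.55)
Then Y → Y · (1 + 0.55)^4
     ≈ Y · 5.7720

Percentage change = ((1 + 0.55)^4 − 1) × 100% ≈ 477.2%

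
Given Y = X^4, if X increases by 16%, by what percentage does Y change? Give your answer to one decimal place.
81.1%

For Y = X^4:
If X → X(1 + 0.16)
Then Y → Y · (1 + 0.16)^4
     ≈ Y · 1.8106

Percentage change = ((1 + 0.16)^4 − 1) × 100% ≈ 81.1%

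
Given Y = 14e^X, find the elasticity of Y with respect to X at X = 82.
Elasticity = 82

Elasticity = (dY/dX) · (X/Y)

dY/dX = 14·e^X
At X = 82: dY/dX = 14·e^82, Y = 14·e^82

Elasticity = (14·e^82) · (82 / (14·e^82)) = 82

Interpretation: for a small percentage change in X, the percentage change in Y is approximately 82.00 times as large.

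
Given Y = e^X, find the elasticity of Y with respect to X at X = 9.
Elasticity = 9

Elasticity = (dY/dX) · (X/Y)

dY/dX = e^X
At X = 9: dY/dX = e^9, Y = e^9

Elasticity = (e^9) · (9 / (e^9)) = 9

Interpretation: for a small percentage change in X, the percentage change in Y is approximately 9.00 times as large.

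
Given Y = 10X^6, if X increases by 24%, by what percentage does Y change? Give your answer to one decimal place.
263.5%

For Y = 10X^6:
If X → X(1 + 0.24)
Then Y → Y · (1 + 0.24)^6
     ≈ Y · 3.6352

Percentage change = ((1 + 0.24)^6 − 1) × 100% ≈ 263.5%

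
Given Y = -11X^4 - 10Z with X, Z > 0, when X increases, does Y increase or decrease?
Y decreases

Taking the partial derivative:
∂Y/∂X = -44X^3

∂Y/∂X = -44X^3 < 0 (assuming positive values)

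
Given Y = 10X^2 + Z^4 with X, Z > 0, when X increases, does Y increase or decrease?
Y increases

Taking the partial derivative:
∂Y/∂X = 20X

∂Y/∂X = 20X > 0 (assuming positive values)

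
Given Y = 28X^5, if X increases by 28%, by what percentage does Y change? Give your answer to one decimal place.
243.6%

For Y = 28X^5:
If X → X(1 + 0.28)
Then Y → Y · (1 + 0.28)^5
     ≈ Y · 3.4360

Percentage change = ((1 + 0.28)^5 − 1) × 100% ≈ 243.6%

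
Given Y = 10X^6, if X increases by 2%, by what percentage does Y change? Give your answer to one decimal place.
12.6%

For Y = 10X^6:
If X → X(1 + 0.02)
Then Y → Y · (1 + 0.02)^6
     ≈ Y · 1.1262

Percentage change = ((1 + 0.02)^6 − 1) × 100% ≈ 12.6%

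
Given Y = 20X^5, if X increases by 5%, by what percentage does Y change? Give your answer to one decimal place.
27.6%

For Y = 20X^5:
If X → X(1 + 0.05)
Then Y → Y · (1 + 0.05)^5
     ≈ Y · 1.2763

Percentage change = ((1 + 0.05)^5 − 1) × 100% ≈ 27.6%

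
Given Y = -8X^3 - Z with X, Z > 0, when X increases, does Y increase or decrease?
Y decreases

Taking the partial derivative:
∂Y/∂X = -24X^2

∂Y/∂X = -24X^2 < 0 (assuming positive values)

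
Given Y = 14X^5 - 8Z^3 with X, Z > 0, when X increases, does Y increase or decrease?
Y increases

Taking the partial derivative:
∂Y/∂X = 70X^4

∂Y/∂X = 70X^4 > 0 (assuming positive values)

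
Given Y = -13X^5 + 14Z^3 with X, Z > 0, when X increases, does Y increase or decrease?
Y decreases

Taking the partial derivative:
∂Y/∂X = -65X^4

∂Y/∂X = -65X^4 < 0 (assuming positive values)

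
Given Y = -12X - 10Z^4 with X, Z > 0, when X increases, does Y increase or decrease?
Y decreases

Taking the partial derivative:
∂Y/∂X = -12

∂Y/∂X = -12 < 0 (assuming positive values)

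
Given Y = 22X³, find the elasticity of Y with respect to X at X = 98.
Elasticity = 3

Elasticity = (dY/dX) · (X/Y)

dY/dX = 66·X²
At X = 98: dY/dX = 633864, Y = 20706224

Elasticity = 633864 · (98 / 20706224) = 3

Interpretation: for a small percentage change in X, the percentage change in Y is approximately 3.00 times as large.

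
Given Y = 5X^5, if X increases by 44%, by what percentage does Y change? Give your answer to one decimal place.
519.2%

For Y = 5X^5:
If X → X(1 + 0.44)
Then Y → Y · (1 + 0.44)^5
     ≈ Y · 6.1917

Percentage change = ((1 + 0.44)^5 − 1) × 100% ≈ 519.2%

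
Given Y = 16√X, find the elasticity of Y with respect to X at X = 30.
Elasticity = 1/2

Elasticity = (dY/dX) · (X/Y)

dY/dX = 8/√X
At X = 30: dY/dX = 4·√30/15, Y = 16·√30

Elasticity = (4·√30/15) · (30 / (16·√30)) = 1/2

Interpretation: for a small percentage change in X, the percentage change in Y is approximately 0.50 times as large.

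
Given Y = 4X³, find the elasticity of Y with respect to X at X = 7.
Elasticity = 3

Elasticity = (dY/dX) · (X/Y)

dY/dX = 12·X²
At X = 7: dY/dX = 588, Y = 1372

Elasticity = 588 · (7 / 1372) = 3

Interpretation: for a small percentage change in X, the percentage change in Y is approximately 3.00 times as large.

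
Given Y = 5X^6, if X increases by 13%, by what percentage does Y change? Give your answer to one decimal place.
108.2%

For Y = 5X^6:
If X → X(1 + 0.13)
Then Y → Y · (1 + 0.13)^6
     ≈ Y · 2.0820

Percentage change = ((1 + 0.13)^6 − 1) × 100% ≈ 108.2%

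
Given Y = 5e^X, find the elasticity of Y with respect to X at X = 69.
Elasticity = 69

Elasticity = (dY/dX) · (X/Y)

dY/dX = 5·e^X
At X = 69: dY/dX = 5·e^69, Y = 5·e^69

Elasticity = (5·e^69) · (69 / (5·e^69)) = 69

Interpretation: for a small percentage change in X, the percentage change in Y is approximately 69.00 times as large.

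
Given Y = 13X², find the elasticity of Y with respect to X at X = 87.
Elasticity = 2

Elasticity = (dY/dX) · (X/Y)

dY/dX = 26·X
At X = 87: dY/dX = 2262, Y = 98397

Elasticity = 2262 · (87 / 98397) = 2

Interpretation: for a small percentage change in X, the percentage change in Y is approximately 2.00 times as large.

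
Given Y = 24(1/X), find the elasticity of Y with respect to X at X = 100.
Elasticity = -1

Elasticity = (dY/dX) · (X/Y)

dY/dX = -24/X²
At X = 100: dY/dX = -3/1250, Y = 6/25

Elasticity = (-3/1250) · (100 / (6/25)) = -1

Interpretation: for a small percentage change in X, the percentage change in Y is approximately -1.00 times as large.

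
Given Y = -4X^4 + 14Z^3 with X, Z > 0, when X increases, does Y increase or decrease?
Y decreases

Taking the partial derivative:
∂Y/∂X = -16X^3

∂Y/∂X = -16X^3 < 0 (assuming positive values)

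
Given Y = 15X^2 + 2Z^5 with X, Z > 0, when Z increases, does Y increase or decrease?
Y increases

Taking the partial derivative:
∂Y/∂Z = 10Z^4

∂Y/∂Z = 10Z^4 > 0 (assuming positive values)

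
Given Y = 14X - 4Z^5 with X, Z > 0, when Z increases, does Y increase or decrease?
Y decreases

Taking the partial derivative:
∂Y/∂Z = -20Z^4

∂Y/∂Z = -20Z^4 < 0 (assuming positive values)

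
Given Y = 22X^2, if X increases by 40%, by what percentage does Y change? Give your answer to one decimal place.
96.0%

For Y = 22X^2:
If X → X(1 + 0.4)
Then Y → Y · (1 + 0.4)^2
     = Y · 1.9600

Percentage change = ((1 + 0.4)^2 − 1) × 100% = 96.0%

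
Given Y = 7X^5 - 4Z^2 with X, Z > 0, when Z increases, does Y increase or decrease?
Y decreases

Taking the partial derivative:
∂Y/∂Z = -8Z

∂Y/∂Z = -8Z < 0 (assuming positive values)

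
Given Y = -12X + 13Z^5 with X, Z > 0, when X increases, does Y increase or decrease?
Y decreases

Taking the partial derivative:
∂Y/∂X = -12

∂Y/∂X = -12 < 0 (assuming positive values)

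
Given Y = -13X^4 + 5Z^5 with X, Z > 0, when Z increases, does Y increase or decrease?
Y increases

Taking the partial derivative:
∂Y/∂Z = 25Z^4

∂Y/∂Z = 25Z^4 > 0 (assuming positive values)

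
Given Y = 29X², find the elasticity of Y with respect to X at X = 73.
Elasticity = 2

Elasticity = (dY/dX) · (X/Y)

dY/dX = 58·X
At X = 73: dY/dX = 4234, Y = 154541

Elasticity = 4234 · (73 / 154541) = 2

Interpretation: for a small percentage change in X, the percentage change in Y is approximately 2.00 times as large.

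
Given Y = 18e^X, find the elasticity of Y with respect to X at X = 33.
Elasticity = 33

Elasticity = (dY/dX) · (X/Y)

dY/dX = 18·e^X
At X = 33: dY/dX = 18·e^33, Y = 18·e^33

Elasticity = (18·e^33) · (33 / (18·e^33)) = 33

Interpretation: for a small percentage change in X, the percentage change in Y is approximately 33.00 times as large.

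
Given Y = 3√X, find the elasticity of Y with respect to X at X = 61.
Elasticity = 1/2

Elasticity = (dY/dX) · (X/Y)

dY/dX = 3/(2·√X)
At X = 61: dY/dX = 3·√61/122, Y = 3·√61

Elasticity = (3·√61/122) · (61 / (3·√61)) = 1/2

Interpretation: for a small percentage change in X, the percentage change in Y is approximately 0.50 times as large.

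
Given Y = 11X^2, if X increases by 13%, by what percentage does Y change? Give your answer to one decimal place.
27.7%

For Y = 11X^2:
If X → X(1 + 0.13)
Then Y → Y · (1 + 0.13)^2
     = Y · 1.2769

Percentage change = ((1 + 0.13)^2 − 1) × 100% ≈ 27.7%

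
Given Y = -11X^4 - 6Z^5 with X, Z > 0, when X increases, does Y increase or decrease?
Y decreases

Taking the partial derivative:
∂Y/∂X = -44X^3

∂Y/∂X = -44X^3 < 0 (assuming positive values)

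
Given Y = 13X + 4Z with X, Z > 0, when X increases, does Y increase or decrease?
Y increases

Taking the partial derivative:
∂Y/∂X = 13

∂Y/∂X = 13 > 0 (assuming positive values)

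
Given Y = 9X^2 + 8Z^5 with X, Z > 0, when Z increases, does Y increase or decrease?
Y increases

Taking the partial derivative:
∂Y/∂Z = 40Z^4

∂Y/∂Z = 40Z^4 > 0 (assuming positive values)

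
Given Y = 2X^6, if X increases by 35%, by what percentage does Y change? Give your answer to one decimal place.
505.3%

For Y = 2X^6:
If X → X(1 + 0.35)
Then Y → Y · (1 + 0.35)^6
     ≈ Y · 6.0534

Percentage change = ((1 + 0.35)^6 − 1) × 100% ≈ 505.3%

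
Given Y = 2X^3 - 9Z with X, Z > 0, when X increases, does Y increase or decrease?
Y increases

Taking the partial derivative:
∂Y/∂X = 6X^2

∂Y/∂X = 6X^2 > 0 (assuming positive values)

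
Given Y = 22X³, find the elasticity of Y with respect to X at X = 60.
Elasticity = 3

Elasticity = (dY/dX) · (X/Y)

dY/dX = 66·X²
At X = 60: dY/dX = 237600, Y = 4752000

Elasticity = 237600 · (60 / 4752000) = 3

Interpretation: for a small percentage change in X, the percentage change in Y is approximately 3.00 times as large.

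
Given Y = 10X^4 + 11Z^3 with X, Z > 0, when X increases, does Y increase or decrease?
Y increases

Taking the partial derivative:
∂Y/∂X = 40X^3

∂Y/∂X = 40X^3 > 0 (assuming positive values)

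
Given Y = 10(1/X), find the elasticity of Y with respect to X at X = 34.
Elasticity = -1

Elasticity = (dY/dX) · (X/Y)

dY/dX = -10/X²
At X = 34: dY/dX = -5/578, Y = 5/17

Elasticity = (-5/578) · (34 / (5/17)) = -1

Interpretation: for a small percentage change in X, the percentage change in Y is approximately -1.00 times as large.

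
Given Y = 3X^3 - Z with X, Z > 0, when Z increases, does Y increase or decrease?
Y decreases

Taking the partial derivative:
∂Y/∂Z = -1

∂Y/∂Z = -1 < 0 (assuming positive values)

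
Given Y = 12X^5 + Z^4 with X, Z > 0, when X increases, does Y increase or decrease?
Y increases

Taking the partial derivative:
∂Y/∂X = 60X^4

∂Y/∂X = 60X^4 > 0 (assuming positive values)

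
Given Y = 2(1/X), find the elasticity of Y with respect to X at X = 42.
Elasticity = -1

Elasticity = (dY/dX) · (X/Y)

dY/dX = -2/X²
At X = 42: dY/dX = -1/882, Y = 1/21

Elasticity = (-1/882) · (42 / (1/21)) = -1

Interpretation: for a small percentage change in X, the percentage change in Y is approximately -1.00 times as large.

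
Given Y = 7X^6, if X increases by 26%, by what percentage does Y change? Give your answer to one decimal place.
300.2%

For Y = 7X^6:
If X → X(1 + 0.26)
Then Y → Y · (1 + 0.26)^6
     ≈ Y · 4.0015

Percentage change = ((1 + 0.26)^6 − 1) × 100% ≈ 300.2%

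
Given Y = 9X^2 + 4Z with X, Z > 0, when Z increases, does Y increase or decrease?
Y increases

Taking the partial derivative:
∂Y/∂Z = 4

∂Y/∂Z = 4 > 0 (assuming positive values)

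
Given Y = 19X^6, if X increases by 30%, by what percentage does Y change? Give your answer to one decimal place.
382.7%

For Y = 19X^6:
If X → X(1 + 0.3)
Then Y → Y · (1 + 0.3)^6
     ≈ Y · 4.8268

Percentage change = ((1 + 0.3)^6 − 1) × 100% ≈ 382.7%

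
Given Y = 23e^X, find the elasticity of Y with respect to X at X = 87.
Elasticity = 87

Elasticity = (dY/dX) · (X/Y)

dY/dX = 23·e^X
At X = 87: dY/dX = 23·e^87, Y = 23·e^87

Elasticity = (23·e^87) · (87 / (23·e^87)) = 87

Interpretation: for a small percentage change in X, the percentage change in Y is approximately 87.00 times as large.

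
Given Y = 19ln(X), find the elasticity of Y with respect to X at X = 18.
Elasticity = 1/ln(18) ≈ 0.3460

Elasticity = (dY/dX) · (X/Y)

dY/dX = 19/X
At X = 18: dY/dX = 19/18, Y = 19·ln(18)

Elasticity = (19/18) · (18 / (19·ln(18))) = 1/ln(18) ≈ 0.3460

Interpretation: for a small percentage change in X, the percentage change in Y is approximately 0.35 times as large.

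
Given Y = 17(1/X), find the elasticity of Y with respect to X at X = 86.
Elasticity = -1

Elasticity = (dY/dX) · (X/Y)

dY/dX = -17/X²
At X = 86: dY/dX = -17/7396, Y = 17/86

Elasticity = (-17/7396) · (86 / (17/86)) = -1

Interpretation: for a small percentage change in X, the percentage change in Y is approximately -1.00 times as large.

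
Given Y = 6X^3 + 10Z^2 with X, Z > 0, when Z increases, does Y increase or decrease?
Y increases

Taking the partial derivative:
∂Y/∂Z = 20Z

∂Y/∂Z = 20Z > 0 (assuming positive values)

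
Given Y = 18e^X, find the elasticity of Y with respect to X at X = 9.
Elasticity = 9

Elasticity = (dY/dX) · (X/Y)

dY/dX = 18·e^X
At X = 9: dY/dX = 18·e^9, Y = 18·e^9

Elasticity = (18·e^9) · (9 / (18·e^9)) = 9

Interpretation: for a small percentage change in X, the percentage change in Y is approximately 9.00 times as large.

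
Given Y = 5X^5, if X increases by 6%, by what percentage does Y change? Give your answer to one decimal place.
33.8%

For Y = 5X^5:
If X → X(1 + 0.06)
Then Y → Y · (1 + 0.06)^5
     ≈ Y · 1.3382

Percentage change = ((1 + 0.06)^5 − 1) × 100% ≈ 33.8%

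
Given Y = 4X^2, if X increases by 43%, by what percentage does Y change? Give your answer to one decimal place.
104.5%

For Y = 4X^2:
If X → X(1 + 0.43)
Then Y → Y · (1 + 0.43)^2
     = Y · 2.0449

Percentage change = ((1 + 0.43)^2 − 1) × 100% ≈ 104.5%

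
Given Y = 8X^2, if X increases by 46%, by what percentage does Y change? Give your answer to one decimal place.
113.2%

For Y = 8X^2:
If X → X(1 + 0.46)
Then Y → Y · (1 + 0.46)^2
     = Y · 2.1316

Percentage change = ((1 + 0.46)^2 − 1) × 100% ≈ 113.2%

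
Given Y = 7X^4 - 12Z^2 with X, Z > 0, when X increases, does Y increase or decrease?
Y increases

Taking the partial derivative:
∂Y/∂X = 28X^3

∂Y/∂X = 28X^3 > 0 (assuming positive values)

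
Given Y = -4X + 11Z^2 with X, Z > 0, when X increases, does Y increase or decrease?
Y decreases

Taking the partial derivative:
∂Y/∂X = -4

∂Y/∂X = -4 < 0 (assuming positive values)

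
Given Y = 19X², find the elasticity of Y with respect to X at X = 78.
Elasticity = 2

Elasticity = (dY/dX) · (X/Y)

dY/dX = 38·X
At X = 78: dY/dX = 2964, Y = 115596

Elasticity = 2964 · (78 / 115596) = 2

Interpretation: for a small percentage change in X, the percentage change in Y is approximately 2.00 times as large.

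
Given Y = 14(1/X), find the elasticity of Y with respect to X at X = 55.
Elasticity = -1

Elasticity = (dY/dX) · (X/Y)

dY/dX = -14/X²
At X = 55: dY/dX = -14/3025, Y = 14/55

Elasticity = (-14/3025) · (55 / (14/55)) = -1

Interpretation: for a small percentage change in X, the percentage change in Y is approximately -1.00 times as large.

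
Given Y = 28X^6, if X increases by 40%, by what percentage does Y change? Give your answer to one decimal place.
653.0%

For Y = 28X^6:
If X → X(1 + 0.4)
Then Y → Y · (1 + 0.4)^6
     ≈ Y · 7.5295

Percentage change = ((1 + 0.4)^6 − 1) × 100% ≈ 653.0%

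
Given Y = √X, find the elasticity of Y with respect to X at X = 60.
Elasticity = 1/2

Elasticity = (dY/dX) · (X/Y)

dY/dX = 1/(2·√X)
At X = 60: dY/dX = √15/60, Y = 2·√15

Elasticity = (√15/60) · (60 / (2·√15)) = 1/2

Interpretation: for a small percentage change in X, the percentage change in Y is approximately 0.50 times as large.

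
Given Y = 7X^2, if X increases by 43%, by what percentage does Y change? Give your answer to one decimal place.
104.5%

For Y = 7X^2:
If X → X(1 + 0.43)
Then Y → Y · (1 + 0.43)^2
     = Y · 2.0449

Percentage change = ((1 + 0.43)^2 − 1) × 100% ≈ 104.5%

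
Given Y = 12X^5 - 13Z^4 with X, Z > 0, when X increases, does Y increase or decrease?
Y increases

Taking the partial derivative:
∂Y/∂X = 60X^4

∂Y/∂X = 60X^4 > 0 (assuming positive values)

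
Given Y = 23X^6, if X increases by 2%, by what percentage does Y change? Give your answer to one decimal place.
12.6%

For Y = 23X^6:
If X → X(1 + 0.02)
Then Y → Y · (1 + 0.02)^6
     ≈ Y · 1.1262

Percentage change = ((1 + 0.02)^6 − 1) × 100% ≈ 12.6%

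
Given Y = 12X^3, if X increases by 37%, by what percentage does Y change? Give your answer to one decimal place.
157.1%

For Y = 12X^3:
If X → X(1 + 0.37)
Then Y → Y · (1 + 0.37)^3
     ≈ Y · 2.5714

Percentage change = ((1 + 0.37)^3 − 1) × 100% ≈ 157.1%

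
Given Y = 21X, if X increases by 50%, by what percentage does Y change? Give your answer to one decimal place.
50.0%

For Y = 21X:
If X → X(1 + 0.5)
Then Y → Y · (1 + 0.5)^1
     = Y · 1.5000

Percentage change = ((1 + 0.5)^1 − 1) × 100% = 50.0%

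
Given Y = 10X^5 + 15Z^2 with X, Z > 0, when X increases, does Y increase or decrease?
Y increases

Taking the partial derivative:
∂Y/∂X = 50X^4

∂Y/∂X = 50X^4 > 0 (assuming positive values)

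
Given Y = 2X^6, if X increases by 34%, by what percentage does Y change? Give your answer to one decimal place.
478.9%

For Y = 2X^6:
If X → X(1 + 0.34)
Then Y → Y · (1 + 0.34)^6
     ≈ Y · 5.7893

Percentage change = ((1 + 0.34)^6 − 1) × 100% ≈ 478.9%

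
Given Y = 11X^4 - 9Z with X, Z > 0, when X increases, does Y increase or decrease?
Y increases

Taking the partial derivative:
∂Y/∂X = 44X^3

∂Y/∂X = 44X^3 > 0 (assuming positive values)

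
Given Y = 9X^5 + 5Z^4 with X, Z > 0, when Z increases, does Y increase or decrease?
Y increases

Taking the partial derivative:
∂Y/∂Z = 20Z^3

∂Y/∂Z = 20Z^3 > 0 (assuming positive values)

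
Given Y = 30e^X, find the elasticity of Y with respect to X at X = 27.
Elasticity = 27

Elasticity = (dY/dX) · (X/Y)

dY/dX = 30·e^X
At X = 27: dY/dX = 30·e^27, Y = 30·e^27

Elasticity = (30·e^27) · (27 / (30·e^27)) = 27

Interpretation: for a small percentage change in X, the percentage change in Y is approximately 27.00 times as large.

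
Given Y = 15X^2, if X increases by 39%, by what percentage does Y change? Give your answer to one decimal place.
93.2%

For Y = 15X^2:
If X → X(1 + 0.39)
Then Y → Y · (1 + 0.39)^2
     = Y · 1.9321

Percentage change = ((1 + 0.39)^2 − 1) × 100% ≈ 93.2%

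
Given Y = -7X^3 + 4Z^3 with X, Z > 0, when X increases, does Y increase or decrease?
Y decreases

Taking the partial derivative:
∂Y/∂X = -21X^2

∂Y/∂X = -21X^2 < 0 (assuming positive values)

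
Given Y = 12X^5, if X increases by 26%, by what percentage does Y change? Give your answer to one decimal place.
217.6%

For Y = 12X^5:
If X → X(1 + 0.26)
Then Y → Y · (1 + 0.26)^5
     ≈ Y · 3.1758

Percentage change = ((1 + 0.26)^5 − 1) × 100% ≈ 217.6%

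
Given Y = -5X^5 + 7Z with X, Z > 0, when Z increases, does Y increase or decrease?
Y increases

Taking the partial derivative:
∂Y/∂Z = 7

∂Y/∂Z = 7 > 0 (assuming positive values)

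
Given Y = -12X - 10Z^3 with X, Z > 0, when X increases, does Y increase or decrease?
Y decreases

Taking the partial derivative:
∂Y/∂X = -12

∂Y/∂X = -12 < 0 (assuming positive values)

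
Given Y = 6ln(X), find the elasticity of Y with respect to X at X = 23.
Elasticity = 1/ln(23) ≈ 0.3189

Elasticity = (dY/dX) · (X/Y)

dY/dX = 6/X
At X = 23: dY/dX = 6/23, Y = 6·ln(23)

Elasticity = (6/23) · (23 / (6·ln(23))) = 1/ln(23) ≈ 0.3189

Interpretation: for a small percentage change in X, the percentage change in Y is approximately 0.32 times as large.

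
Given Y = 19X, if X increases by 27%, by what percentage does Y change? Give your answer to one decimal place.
27.0%

For Y = 19X:
If X → X(1 + 0.27)
Then Y → Y · (1 + 0.27)^1
     = Y · 1.2700

Percentage change = ((1 + 0.27)^1 − 1) × 100% = 27.0%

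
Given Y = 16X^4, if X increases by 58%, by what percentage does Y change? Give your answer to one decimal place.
523.2%

For Y = 16X^4:
If X → X(1 + 0.58)
Then Y → Y · (1 + 0.58)^4
     ≈ Y · 6.2320

Percentage change = ((1 + 0.58)^4 − 1) × 100% ≈ 523.2%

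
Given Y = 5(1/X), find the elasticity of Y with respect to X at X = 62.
Elasticity = -1

Elasticity = (dY/dX) · (X/Y)

dY/dX = -5/X²
At X = 62: dY/dX = -5/3844, Y = 5/62

Elasticity = (-5/3844) · (62 / (5/62)) = -1

Interpretation: for a small percentage change in X, the percentage change in Y is approximately -1.00 times as large.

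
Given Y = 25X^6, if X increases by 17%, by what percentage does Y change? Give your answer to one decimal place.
156.5%

For Y = 25X^6:
If X → X(1 + 0.17)
Then Y → Y · (1 + 0.17)^6
     ≈ Y · 2.5652

Percentage change = ((1 + 0.17)^6 − 1) × 100% ≈ 156.5%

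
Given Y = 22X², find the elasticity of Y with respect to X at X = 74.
Elasticity = 2

Elasticity = (dY/dX) · (X/Y)

dY/dX = 44·X
At X = 74: dY/dX = 3256, Y = 120472

Elasticity = 3256 · (74 / 120472) = 2

Interpretation: for a small percentage change in X, the percentage change in Y is approximately 2.00 times as large.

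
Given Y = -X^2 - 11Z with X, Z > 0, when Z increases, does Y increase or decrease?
Y decreases

Taking the partial derivative:
∂Y/∂Z = -11

∂Y/∂Z = -11 < 0 (assuming positive values)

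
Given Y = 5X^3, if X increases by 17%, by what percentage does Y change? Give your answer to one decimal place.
60.2%

For Y = 5X^3:
If X → X(1 + 0.17)
Then Y → Y · (1 + 0.17)^3
     ≈ Y · 1.6016

Percentage change = ((1 + 0.17)^3 − 1) × 100% ≈ 60.2%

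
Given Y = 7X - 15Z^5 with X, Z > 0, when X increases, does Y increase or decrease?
Y increases

Taking the partial derivative:
∂Y/∂X = 7

∂Y/∂X = 7 > 0 (assuming positive values)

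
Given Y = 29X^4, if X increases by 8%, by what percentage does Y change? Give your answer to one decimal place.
36.0%

For Y = 29X^4:
If X → X(1 + 0.08)
Then Y → Y · (1 + 0.08)^4
     ≈ Y · 1.3605

Percentage change = ((1 + 0.08)^4 − 1) × 100% ≈ 36.0%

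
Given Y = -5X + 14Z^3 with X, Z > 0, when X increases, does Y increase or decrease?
Y decreases

Taking the partial derivative:
∂Y/∂X = -5

∂Y/∂X = -5 < 0 (assuming positive values)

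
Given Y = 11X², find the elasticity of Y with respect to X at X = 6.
Elasticity = 2

Elasticity = (dY/dX) · (X/Y)

dY/dX = 22·X
At X = 6: dY/dX = 132, Y = 396

Elasticity = 132 · (6 / 396) = 2

Interpretation: for a small percentage change in X, the percentage change in Y is approximately 2.00 times as large.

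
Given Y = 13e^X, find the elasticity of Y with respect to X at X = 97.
Elasticity = 97

Elasticity = (dY/dX) · (X/Y)

dY/dX = 13·e^X
At X = 97: dY/dX = 13·e^97, Y = 13·e^97

Elasticity = (13·e^97) · (97 / (13·e^97)) = 97

Interpretation: for a small percentage change in X, the percentage change in Y is approximately 97.00 times as large.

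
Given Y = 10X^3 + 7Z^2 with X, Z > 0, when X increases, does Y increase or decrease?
Y increases

Taking the partial derivative:
∂Y/∂X = 30X^2

∂Y/∂X = 30X^2 > 0 (assuming positive values)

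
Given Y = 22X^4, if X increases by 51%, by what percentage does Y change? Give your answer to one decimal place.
419.9%

For Y = 22X^4:
If X → X(1 + 0.51)
Then Y → Y · (1 + 0.51)^4
     ≈ Y · 5.1989

Percentage change = ((1 + 0.51)^4 − 1) × 100% ≈ 419.9%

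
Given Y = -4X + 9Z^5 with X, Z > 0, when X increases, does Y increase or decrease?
Y decreases

Taking the partial derivative:
∂Y/∂X = -4

∂Y/∂X = -4 < 0 (assuming positive values)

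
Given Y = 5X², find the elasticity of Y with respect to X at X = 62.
Elasticity = 2

Elasticity = (dY/dX) · (X/Y)

dY/dX = 10·X
At X = 62: dY/dX = 620, Y = 19220

Elasticity = 620 · (62 / 19220) = 2

Interpretation: for a small percentage change in X, the percentage change in Y is approximately 2.00 times as large.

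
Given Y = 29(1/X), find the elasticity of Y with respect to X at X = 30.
Elasticity = -1

Elasticity = (dY/dX) · (X/Y)

dY/dX = -29/X²
At X = 30: dY/dX = -29/900, Y = 29/30

Elasticity = (-29/900) · (30 / (29/30)) = -1

Interpretation: for a small percentage change in X, the percentage change in Y is approximately -1.00 times as large.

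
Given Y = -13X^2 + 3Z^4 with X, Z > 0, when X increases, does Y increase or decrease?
Y decreases

Taking the partial derivative:
∂Y/∂X = -26X

∂Y/∂X = -26X < 0 (assuming positive values)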